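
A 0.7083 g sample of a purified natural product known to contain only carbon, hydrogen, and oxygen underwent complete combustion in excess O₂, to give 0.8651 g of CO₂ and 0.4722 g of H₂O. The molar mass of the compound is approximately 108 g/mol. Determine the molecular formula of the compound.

mol C = 0.8651 g CO₂ ÷ 44.009 g/mol = 0.019657 mol
mol H = 2 × 0.4722 g H₂O ÷ 18.015 g/mol = 0.052423 mol
mass O = 0.7083 − (0.23610 + 0.052842) = 0.41935 g → mol O = 0.41935 ÷ 15.999 = 0.026211 mol
Divide by the smallest (0.019657 mol): C 1.000, H 2.667, O 1.333
Multiplying each by 3 gives whole numbers: C 3.00, H 8.00, O 4.00
Empirical formula: C3H8O4
Empirical-formula mass = 108.09 g/mol; 108 ÷ 108.09 ≈ 1, so the molecular formula is C3H8O4.

C3H8O4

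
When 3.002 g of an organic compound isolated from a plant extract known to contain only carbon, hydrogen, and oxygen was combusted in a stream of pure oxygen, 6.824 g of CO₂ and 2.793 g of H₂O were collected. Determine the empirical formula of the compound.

C3H6O

mol C = 6.824 g CO₂ ÷ 44.009 g/mol = 0.15506 mol
mol H = 2 × 2.793 g H₂O ÷ 18.015 g/mol = 0.31007 mol
mass O = 3.002 − (1.8624 + 0.31256) = 0.82703 g → mol O = 0.82703 ÷ 15.999 = 0.051693 mol
Divide by the smallest (0.051693 mol): C 3.000, H 5.998, O 1.000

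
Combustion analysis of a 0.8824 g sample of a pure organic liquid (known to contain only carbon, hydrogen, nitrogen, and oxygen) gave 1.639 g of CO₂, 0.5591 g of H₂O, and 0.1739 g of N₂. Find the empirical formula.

mol C = 1.639 g CO₂ ÷ 44.009 g/mol = 0.037242 mol
mol H = 2 × 0.5591 g H₂O ÷ 18.015 g/mol = 0.062070 mol
mol N = 2 × 0.1739 g N₂ ÷ 28.014 g/mol = 0.012415 mol
mass O = 0.8824 − (0.44732 + 0.062567 + 0.17390) = 0.19861 g → mol O = 0.19861 ÷ 15.999 = 0.012414 mol
Divide by the smallest (0.012414 mol): C 3.000, H 5.000, N 1.000, O 1.000

C3H5NO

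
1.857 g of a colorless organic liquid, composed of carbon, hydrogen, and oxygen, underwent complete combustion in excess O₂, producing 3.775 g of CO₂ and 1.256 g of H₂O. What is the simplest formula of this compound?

mol C = 3.775 g CO₂ ÷ 44.009 g/mol = 0.085778 mol
mol H = 2 × 1.256 g H₂O ÷ 18.015 g/mol = 0.13944 mol
mass O = 1.857 − (1.0303 + 0.14055) = 0.68617 g → mol O = 0.68617 ÷ 15.999 = 0.042888 mol
Divide by the smallest (0.042888 mol): C 2.000, H 3.251, O 1.000
Multiplying each by 4 gives whole numbers: C 8.00, H 13.00, O 4.00

C8H13O4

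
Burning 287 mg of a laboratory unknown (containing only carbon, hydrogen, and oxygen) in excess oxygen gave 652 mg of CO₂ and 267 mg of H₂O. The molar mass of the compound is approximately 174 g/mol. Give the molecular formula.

C9H18O3

mol C = 0.652 g CO₂ ÷ 44.009 g/mol = 0.01482 mol
mol H = 2 × 0.267 g H₂O ÷ 18.015 g/mol = 0.02964 mol
mass O = 0.287 − (0.1779 + 0.02988) = 0.07918 g → mol O = 0.07918 ÷ 15.999 = 0.004949 mol
Divide by the smallest (0.004949 mol): C 2.994, H 5.990, O 1.000
Empirical formula: C3H6O
Empirical-formula mass = 58.08 g/mol; 174 ÷ 58.08 ≈ 3, so the molecular formula is C9H18O3.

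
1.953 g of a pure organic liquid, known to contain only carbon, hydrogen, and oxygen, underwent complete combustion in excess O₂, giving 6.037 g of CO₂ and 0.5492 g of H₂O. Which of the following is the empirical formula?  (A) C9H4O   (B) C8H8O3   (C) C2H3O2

mol C = 6.037 g CO₂ ÷ 44.009 g/mol = 0.13718 mol
mol H = 2 × 0.5492 g H₂O ÷ 18.015 g/mol = 0.060971 mol
mass O = 1.953 − (1.6476 + 0.061459) = 0.24391 g → mol O = 0.24391 ÷ 15.999 = 0.015246 mol
Divide by the smallest (0.015246 mol): C 8.998, H 3.999, O 1.000

(A) C9H4O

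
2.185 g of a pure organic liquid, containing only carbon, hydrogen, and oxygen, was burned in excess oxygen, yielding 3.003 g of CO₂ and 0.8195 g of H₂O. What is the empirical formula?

C6H8O7

mol C = 3.003 g CO₂ ÷ 44.009 g/mol = 0.068236 mol
mol H = 2 × 0.8195 g H₂O ÷ 18.015 g/mol = 0.090980 mol
mass O = 2.185 − (0.81958 + 0.091708) = 1.2737 g → mol O = 1.2737 ÷ 15.999 = 0.079612 mol
Divide by the smallest (0.068236 mol): C 1.000, H 1.333, O 1.167
Multiplying each by 6 gives whole numbers: C 6.00, H 8.00, O 7.00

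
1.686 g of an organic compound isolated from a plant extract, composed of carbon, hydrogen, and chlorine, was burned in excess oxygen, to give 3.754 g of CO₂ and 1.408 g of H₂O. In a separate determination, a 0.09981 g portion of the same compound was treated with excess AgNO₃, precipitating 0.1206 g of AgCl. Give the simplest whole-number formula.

C6H11Cl

mol C = 3.754 g CO₂ ÷ 44.009 g/mol = 0.085301 mol
mol H = 2 × 1.408 g H₂O ÷ 18.015 g/mol = 0.15631 mol
From the AgCl data: mol Cl per gram of compound = (0.1206 ÷ 143.318) ÷ 0.09981 = 0.0084309 mol/g, so in the 1.686 g combustion sample mol Cl = 0.014214 mol
Divide by the smallest (0.014214 mol): C 6.001, H 10.997, Cl 1.000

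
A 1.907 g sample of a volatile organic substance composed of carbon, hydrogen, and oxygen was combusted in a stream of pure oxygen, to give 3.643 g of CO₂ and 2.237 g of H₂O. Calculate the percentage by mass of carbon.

52.14%

mol C = 3.643 g CO₂ ÷ 44.009 g/mol = 0.082779 mol
mol H = 2 × 2.237 g H₂O ÷ 18.015 g/mol = 0.24835 mol
mass O = 1.907 − (0.99425 + 0.25034) = 0.66241 g → mol O = 0.66241 ÷ 15.999 = 0.041403 mol
mass % C = 0.99425 g ÷ 1.907 g × 100%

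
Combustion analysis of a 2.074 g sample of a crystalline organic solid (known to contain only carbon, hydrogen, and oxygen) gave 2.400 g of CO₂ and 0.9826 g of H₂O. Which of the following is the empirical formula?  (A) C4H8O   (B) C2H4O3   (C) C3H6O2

mol C = 2.400 g CO₂ ÷ 44.009 g/mol = 0.054534 mol
mol H = 2 × 0.9826 g H₂O ÷ 18.015 g/mol = 0.10909 mol
mass O = 2.074 − (0.65501 + 0.10996) = 1.3090 g → mol O = 1.3090 ÷ 15.999 = 0.081819 mol
Divide by the smallest (0.054534 mol): C 1.000, H 2.000, O 1.500
Multiplying each by 2 gives whole numbers: C 2.00, H 4.00, O 3.00

(B) C2H4O3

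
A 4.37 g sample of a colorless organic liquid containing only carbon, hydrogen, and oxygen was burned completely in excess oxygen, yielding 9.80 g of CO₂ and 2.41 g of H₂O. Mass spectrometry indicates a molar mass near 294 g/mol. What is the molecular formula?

mol C = 9.80 g CO₂ ÷ 44.009 g/mol = 0.2227 mol
mol H = 2 × 2.41 g H₂O ÷ 18.015 g/mol = 0.2676 mol
mass O = 4.37 − (2.675 + 0.2697) = 1.426 g → mol O = 1.426 ÷ 15.999 = 0.08911 mol
Divide by the smallest (0.08911 mol): C 2.499, H 3.003, O 1.000
Multiplying each by 2 gives whole numbers: C 5.00, H 6.01, O 2.00
Empirical formula: C5H6O2
Empirical-formula mass = 98.10 g/mol; 294 ÷ 98.10 ≈ 3, so the molecular formula is C15H18O6.

C15H18O6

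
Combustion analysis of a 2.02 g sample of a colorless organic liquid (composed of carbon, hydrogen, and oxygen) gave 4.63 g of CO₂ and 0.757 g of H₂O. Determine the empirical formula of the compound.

C5H4O2

mol C = 4.63 g CO₂ ÷ 44.009 g/mol = 0.1052 mol
mol H = 2 × 0.757 g H₂O ÷ 18.015 g/mol = 0.08404 mol
mass O = 2.02 − (1.264 + 0.08471) = 0.6717 g → mol O = 0.6717 ÷ 15.999 = 0.04198 mol
Divide by the smallest (0.04198 mol): C 2.506, H 2.002, O 1.000
Multiplying each by 2 gives whole numbers: C 5.01, H 4.00, O 2.00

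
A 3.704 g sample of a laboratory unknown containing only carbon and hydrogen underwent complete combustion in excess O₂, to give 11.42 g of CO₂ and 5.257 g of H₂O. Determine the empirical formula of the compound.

C4H9

mol C = 11.42 g CO₂ ÷ 44.009 g/mol = 0.25949 mol
mol H = 2 × 5.257 g H₂O ÷ 18.015 g/mol = 0.58362 mol
Divide by the smallest (0.25949 mol): C 1.000, H 2.249
Multiplying each by 4 gives whole numbers: C 4.00, H 9.00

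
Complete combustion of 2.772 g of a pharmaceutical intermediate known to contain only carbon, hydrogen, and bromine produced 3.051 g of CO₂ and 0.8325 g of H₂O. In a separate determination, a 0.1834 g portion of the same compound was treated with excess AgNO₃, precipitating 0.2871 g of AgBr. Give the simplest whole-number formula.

C3H4Br

mol C = 3.051 g CO₂ ÷ 44.009 g/mol = 0.069327 mol
mol H = 2 × 0.8325 g H₂O ÷ 18.015 g/mol = 0.092423 mol
From the AgBr data: mol Br per gram of compound = (0.2871 ÷ 187.772) ÷ 0.1834 = 0.0083369 mol/g, so in the 2.772 g combustion sample mol Br = 0.023110 mol
Divide by the smallest (0.023110 mol): C 3.000, H 3.999, Br 1.000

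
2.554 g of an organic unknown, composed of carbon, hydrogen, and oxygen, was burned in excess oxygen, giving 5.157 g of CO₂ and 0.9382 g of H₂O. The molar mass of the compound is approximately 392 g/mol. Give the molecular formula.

C18H16O10

mol C = 5.157 g CO₂ ÷ 44.009 g/mol = 0.11718 mol
mol H = 2 × 0.9382 g H₂O ÷ 18.015 g/mol = 0.10416 mol
mass O = 2.554 − (1.4075 + 0.10499) = 1.0416 g → mol O = 1.0416 ÷ 15.999 = 0.065101 mol
Divide by the smallest (0.065101 mol): C 1.800, H 1.600, O 1.000
Multiplying each by 5 gives whole numbers: C 9.00, H 8.00, O 5.00
Empirical formula: C9H8O5
Empirical-formula mass = 196.16 g/mol; 392 ÷ 196.16 ≈ 2, so the molecular formula is C18H16O10.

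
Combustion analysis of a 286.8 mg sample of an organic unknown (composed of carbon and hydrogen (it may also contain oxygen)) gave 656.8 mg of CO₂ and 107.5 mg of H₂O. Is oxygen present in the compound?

mol C = 0.6568 g CO₂ ÷ 44.009 g/mol = 0.014924 mol
mol H = 2 × 0.1075 g H₂O ÷ 18.015 g/mol = 0.011934 mol
C and H account for only 0.19128 g of the 0.2868 g sample; the remaining 0.095515 g must be oxygen.

yes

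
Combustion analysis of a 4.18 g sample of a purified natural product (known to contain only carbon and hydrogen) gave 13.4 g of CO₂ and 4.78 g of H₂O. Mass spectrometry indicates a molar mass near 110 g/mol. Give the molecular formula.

C8H14

mol C = 13.4 g CO₂ ÷ 44.009 g/mol = 0.3045 mol
mol H = 2 × 4.78 g H₂O ÷ 18.015 g/mol = 0.5307 mol
Divide by the smallest (0.3045 mol): C 1.000, H 1.743
Multiplying each by 4 gives whole numbers: C 4.00, H 6.97
Empirical formula: C4H7
Empirical-formula mass = 55.10 g/mol; 110 ÷ 55.10 ≈ 2, so the molecular formula is C8H14.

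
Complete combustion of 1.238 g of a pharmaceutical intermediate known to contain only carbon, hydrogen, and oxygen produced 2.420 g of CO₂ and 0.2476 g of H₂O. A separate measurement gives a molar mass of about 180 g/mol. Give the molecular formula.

C8H4O5

mol C = 2.420 g CO₂ ÷ 44.009 g/mol = 0.054989 mol
mol H = 2 × 0.2476 g H₂O ÷ 18.015 g/mol = 0.027488 mol
mass O = 1.238 − (0.66047 + 0.027708) = 0.54982 g → mol O = 0.54982 ÷ 15.999 = 0.034366 mol
Divide by the smallest (0.027488 mol): C 2.000, H 1.000, O 1.250
Multiplying each by 4 gives whole numbers: C 8.00, H 4.00, O 5.00
Empirical formula: C8H4O5
Empirical-formula mass = 180.12 g/mol; 180 ÷ 180.12 ≈ 1, so the molecular formula is C8H4O5.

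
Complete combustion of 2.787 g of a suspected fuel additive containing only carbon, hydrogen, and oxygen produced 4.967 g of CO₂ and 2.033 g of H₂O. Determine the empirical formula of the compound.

mol C = 4.967 g CO₂ ÷ 44.009 g/mol = 0.11286 mol
mol H = 2 × 2.033 g H₂O ÷ 18.015 g/mol = 0.22570 mol
mass O = 2.787 − (1.3556 + 0.22751) = 1.2039 g → mol O = 1.2039 ÷ 15.999 = 0.075248 mol
Divide by the smallest (0.075248 mol): C 1.500, H 2.999, O 1.000
Multiplying each by 2 gives whole numbers: C 3.00, H 6.00, O 2.00

C3H6O2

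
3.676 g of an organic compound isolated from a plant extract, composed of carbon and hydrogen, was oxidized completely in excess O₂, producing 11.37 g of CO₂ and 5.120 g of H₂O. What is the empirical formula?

mol C = 11.37 g CO₂ ÷ 44.009 g/mol = 0.25836 mol
mol H = 2 × 5.120 g H₂O ÷ 18.015 g/mol = 0.56842 mol
Divide by the smallest (0.25836 mol): C 1.000, H 2.200
Multiplying each by 5 gives whole numbers: C 5.00, H 11.00

C5H11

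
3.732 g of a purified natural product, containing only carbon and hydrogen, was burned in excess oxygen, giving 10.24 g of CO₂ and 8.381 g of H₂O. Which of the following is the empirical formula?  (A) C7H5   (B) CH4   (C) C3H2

mol C = 10.24 g CO₂ ÷ 44.009 g/mol = 0.23268 mol
mol H = 2 × 8.381 g H₂O ÷ 18.015 g/mol = 0.93045 mol
Divide by the smallest (0.23268 mol): C 1.000, H 3.999

(B) CH4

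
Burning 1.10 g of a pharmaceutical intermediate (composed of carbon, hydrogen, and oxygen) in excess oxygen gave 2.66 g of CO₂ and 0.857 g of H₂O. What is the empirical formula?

C7H11O2

mol C = 2.66 g CO₂ ÷ 44.009 g/mol = 0.06044 mol
mol H = 2 × 0.857 g H₂O ÷ 18.015 g/mol = 0.09514 mol
mass O = 1.10 − (0.7260 + 0.09590) = 0.2781 g → mol O = 0.2781 ÷ 15.999 = 0.01738 mol
Divide by the smallest (0.01738 mol): C 3.477, H 5.473, O 1.000
Multiplying each by 2 gives whole numbers: C 6.95, H 10.95, O 2.00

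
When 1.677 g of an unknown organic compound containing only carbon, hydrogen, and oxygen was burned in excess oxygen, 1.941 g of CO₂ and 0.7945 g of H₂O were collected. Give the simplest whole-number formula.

mol C = 1.941 g CO₂ ÷ 44.009 g/mol = 0.044105 mol
mol H = 2 × 0.7945 g H₂O ÷ 18.015 g/mol = 0.088204 mol
mass O = 1.677 − (0.52974 + 0.088910) = 1.0583 g → mol O = 1.0583 ÷ 15.999 = 0.066151 mol
Divide by the smallest (0.044105 mol): C 1.000, H 2.000, O 1.500
Multiplying each by 2 gives whole numbers: C 2.00, H 4.00, O 3.00

C2H4O3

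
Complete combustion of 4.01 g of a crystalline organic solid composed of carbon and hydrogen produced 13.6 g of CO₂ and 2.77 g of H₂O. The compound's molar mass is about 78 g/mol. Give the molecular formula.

mol C = 13.6 g CO₂ ÷ 44.009 g/mol = 0.3090 mol
mol H = 2 × 2.77 g H₂O ÷ 18.015 g/mol = 0.3075 mol
Divide by the smallest (0.3075 mol): C 1.005, H 1.000
Empirical formula: CH
Empirical-formula mass = 13.02 g/mol; 78 ÷ 13.02 ≈ 6, so the molecular formula is C6H6.

C6H6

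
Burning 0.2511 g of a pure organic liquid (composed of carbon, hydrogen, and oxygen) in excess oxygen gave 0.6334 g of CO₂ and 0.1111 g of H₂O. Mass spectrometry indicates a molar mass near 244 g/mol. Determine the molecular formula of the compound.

mol C = 0.6334 g CO₂ ÷ 44.009 g/mol = 0.014393 mol
mol H = 2 × 0.1111 g H₂O ÷ 18.015 g/mol = 0.012334 mol
mass O = 0.2511 − (0.17287 + 0.012433) = 0.065799 g → mol O = 0.065799 ÷ 15.999 = 0.0041127 mol
Divide by the smallest (0.0041127 mol): C 3.500, H 2.999, O 1.000
Multiplying each by 2 gives whole numbers: C 7.00, H 6.00, O 2.00
Empirical formula: C7H6O2
Empirical-formula mass = 122.12 g/mol; 244 ÷ 122.12 ≈ 2, so the molecular formula is C14H12O4.

C14H12O4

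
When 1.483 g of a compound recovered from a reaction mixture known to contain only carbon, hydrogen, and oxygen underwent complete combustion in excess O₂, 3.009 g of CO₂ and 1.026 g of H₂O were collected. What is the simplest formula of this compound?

C6H10O3

mol C = 3.009 g CO₂ ÷ 44.009 g/mol = 0.068372 mol
mol H = 2 × 1.026 g H₂O ÷ 18.015 g/mol = 0.11391 mol
mass O = 1.483 − (0.82122 + 0.11482) = 0.54696 g → mol O = 0.54696 ÷ 15.999 = 0.034187 mol
Divide by the smallest (0.034187 mol): C 2.000, H 3.332, O 1.000
Multiplying each by 3 gives whole numbers: C 6.00, H 10.00, O 3.00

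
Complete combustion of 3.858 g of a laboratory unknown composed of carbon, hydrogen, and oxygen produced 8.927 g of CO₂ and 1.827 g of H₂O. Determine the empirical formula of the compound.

C8H8O3

mol C = 8.927 g CO₂ ÷ 44.009 g/mol = 0.20284 mol
mol H = 2 × 1.827 g H₂O ÷ 18.015 g/mol = 0.20283 mol
mass O = 3.858 − (2.4364 + 0.20445) = 1.2172 g → mol O = 1.2172 ÷ 15.999 = 0.076078 mol
Divide by the smallest (0.076078 mol): C 2.666, H 2.666, O 1.000
Multiplying each by 3 gives whole numbers: C 8.00, H 8.00, O 3.00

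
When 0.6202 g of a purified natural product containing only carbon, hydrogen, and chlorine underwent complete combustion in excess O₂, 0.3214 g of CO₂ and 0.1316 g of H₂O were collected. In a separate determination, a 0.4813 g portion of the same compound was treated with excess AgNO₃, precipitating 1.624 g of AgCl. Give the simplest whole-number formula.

CH2Cl2

mol C = 0.3214 g CO₂ ÷ 44.009 g/mol = 0.0073031 mol
mol H = 2 × 0.1316 g H₂O ÷ 18.015 g/mol = 0.014610 mol
From the AgCl data: mol Cl per gram of compound = (1.624 ÷ 143.318) ÷ 0.4813 = 0.023543 mol/g, so in the 0.6202 g combustion sample mol Cl = 0.014602 mol
Divide by the smallest (0.0073031 mol): C 1.000, H 2.001, Cl 1.999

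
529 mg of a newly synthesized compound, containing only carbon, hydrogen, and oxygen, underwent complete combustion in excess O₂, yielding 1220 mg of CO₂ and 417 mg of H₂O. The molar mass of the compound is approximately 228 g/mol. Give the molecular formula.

C12H20O4

mol C = 1.22 g CO₂ ÷ 44.009 g/mol = 0.02772 mol
mol H = 2 × 0.417 g H₂O ÷ 18.015 g/mol = 0.04629 mol
mass O = 0.529 − (0.3330 + 0.04667) = 0.1494 g → mol O = 0.1494 ÷ 15.999 = 0.009336 mol
Divide by the smallest (0.009336 mol): C 2.969, H 4.959, O 1.000
Empirical formula: C3H5O
Empirical-formula mass = 57.07 g/mol; 228 ÷ 57.07 ≈ 4, so the molecular formula is C12H20O4.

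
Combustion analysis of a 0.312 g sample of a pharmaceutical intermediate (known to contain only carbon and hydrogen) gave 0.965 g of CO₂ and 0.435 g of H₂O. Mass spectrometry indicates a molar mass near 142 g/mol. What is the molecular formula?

C10H22

mol C = 0.965 g CO₂ ÷ 44.009 g/mol = 0.02193 mol
mol H = 2 × 0.435 g H₂O ÷ 18.015 g/mol = 0.04829 mol
Divide by the smallest (0.02193 mol): C 1.000, H 2.202
Multiplying each by 5 gives whole numbers: C 5.00, H 11.01
Empirical formula: C5H11
Empirical-formula mass = 71.14 g/mol; 142 ÷ 71.14 ≈ 2, so the molecular formula is C10H22.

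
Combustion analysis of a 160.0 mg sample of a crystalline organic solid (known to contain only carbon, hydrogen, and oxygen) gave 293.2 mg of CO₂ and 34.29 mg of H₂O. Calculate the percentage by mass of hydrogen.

mol C = 0.2932 g CO₂ ÷ 44.009 g/mol = 0.0066623 mol
mol H = 2 × 0.03429 g H₂O ÷ 18.015 g/mol = 0.0038068 mol
mass O = 0.1600 − (0.080021 + 0.0038373) = 0.076142 g → mol O = 0.076142 ÷ 15.999 = 0.0047592 mol
mass % H = 0.0038373 g ÷ 0.1600 g × 100%

2.40%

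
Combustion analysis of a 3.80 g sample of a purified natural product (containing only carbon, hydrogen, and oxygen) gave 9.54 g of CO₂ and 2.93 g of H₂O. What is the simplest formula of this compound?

C4H6O

mol C = 9.54 g CO₂ ÷ 44.009 g/mol = 0.2168 mol
mol H = 2 × 2.93 g H₂O ÷ 18.015 g/mol = 0.3253 mol
mass O = 3.80 − (2.604 + 0.3279) = 0.8684 g → mol O = 0.8684 ÷ 15.999 = 0.05428 mol
Divide by the smallest (0.05428 mol): C 3.994, H 5.993, O 1.000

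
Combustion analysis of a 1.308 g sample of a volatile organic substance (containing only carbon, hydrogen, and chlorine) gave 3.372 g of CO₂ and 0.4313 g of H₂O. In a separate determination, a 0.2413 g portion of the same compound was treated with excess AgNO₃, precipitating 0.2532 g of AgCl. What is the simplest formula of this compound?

mol C = 3.372 g CO₂ ÷ 44.009 g/mol = 0.076621 mol
mol H = 2 × 0.4313 g H₂O ÷ 18.015 g/mol = 0.047882 mol
From the AgCl data: mol Cl per gram of compound = (0.2532 ÷ 143.318) ÷ 0.2413 = 0.0073216 mol/g, so in the 1.308 g combustion sample mol Cl = 0.0095766 mol
Divide by the smallest (0.0095766 mol): C 8.001, H 5.000, Cl 1.000

C8H5Cl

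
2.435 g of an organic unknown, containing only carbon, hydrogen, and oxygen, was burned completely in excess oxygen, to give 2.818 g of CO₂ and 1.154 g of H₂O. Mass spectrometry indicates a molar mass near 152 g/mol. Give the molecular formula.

C4H8O6

mol C = 2.818 g CO₂ ÷ 44.009 g/mol = 0.064032 mol
mol H = 2 × 1.154 g H₂O ÷ 18.015 g/mol = 0.12812 mol
mass O = 2.435 − (0.76909 + 0.12914) = 1.5368 g → mol O = 1.5368 ÷ 15.999 = 0.096054 mol
Divide by the smallest (0.064032 mol): C 1.000, H 2.001, O 1.500
Multiplying each by 2 gives whole numbers: C 2.00, H 4.00, O 3.00
Empirical formula: C2H4O3
Empirical-formula mass = 76.05 g/mol; 152 ÷ 76.05 ≈ 2, so the molecular formula is C4H8O6.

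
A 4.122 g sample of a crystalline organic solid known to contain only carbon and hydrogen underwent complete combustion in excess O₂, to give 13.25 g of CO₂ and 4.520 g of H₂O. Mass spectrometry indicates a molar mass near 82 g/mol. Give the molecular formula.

C6H10

mol C = 13.25 g CO₂ ÷ 44.009 g/mol = 0.30107 mol
mol H = 2 × 4.520 g H₂O ÷ 18.015 g/mol = 0.50180 mol
Divide by the smallest (0.30107 mol): C 1.000, H 1.667
Multiplying each by 3 gives whole numbers: C 3.00, H 5.00
Empirical formula: C3H5
Empirical-formula mass = 41.07 g/mol; 82 ÷ 41.07 ≈ 2, so the molecular formula is C6H10.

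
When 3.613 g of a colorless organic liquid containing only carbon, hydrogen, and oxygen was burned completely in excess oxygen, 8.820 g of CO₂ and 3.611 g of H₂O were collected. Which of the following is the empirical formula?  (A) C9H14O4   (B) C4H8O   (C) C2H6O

(B) C4H8O

mol C = 8.820 g CO₂ ÷ 44.009 g/mol = 0.20041 mol
mol H = 2 × 3.611 g H₂O ÷ 18.015 g/mol = 0.40089 mol
mass O = 3.613 − (2.4072 + 0.40410) = 0.80174 g → mol O = 0.80174 ÷ 15.999 = 0.050112 mol
Divide by the smallest (0.050112 mol): C 3.999, H 8.000, O 1.000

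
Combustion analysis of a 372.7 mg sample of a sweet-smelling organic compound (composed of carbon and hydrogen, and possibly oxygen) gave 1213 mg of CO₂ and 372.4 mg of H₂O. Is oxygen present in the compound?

no

mol C = 1.213 g CO₂ ÷ 44.009 g/mol = 0.027563 mol
mol H = 2 × 0.3724 g H₂O ÷ 18.015 g/mol = 0.041343 mol
C and H together account for 0.37273 g — essentially the entire 0.3727 g sample — so the compound contains no oxygen.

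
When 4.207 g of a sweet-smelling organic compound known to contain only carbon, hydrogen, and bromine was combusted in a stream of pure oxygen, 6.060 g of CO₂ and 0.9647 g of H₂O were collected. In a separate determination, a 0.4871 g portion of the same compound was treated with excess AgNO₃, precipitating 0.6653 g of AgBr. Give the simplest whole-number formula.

C9H7Br2

mol C = 6.060 g CO₂ ÷ 44.009 g/mol = 0.13770 mol
mol H = 2 × 0.9647 g H₂O ÷ 18.015 g/mol = 0.10710 mol
From the AgBr data: mol Br per gram of compound = (0.6653 ÷ 187.772) ÷ 0.4871 = 0.0072739 mol/g, so in the 4.207 g combustion sample mol Br = 0.030601 mol
Divide by the smallest (0.030601 mol): C 4.500, H 3.500, Br 1.000
Multiplying each by 2 gives whole numbers: C 9.00, H 7.00, Br 2.00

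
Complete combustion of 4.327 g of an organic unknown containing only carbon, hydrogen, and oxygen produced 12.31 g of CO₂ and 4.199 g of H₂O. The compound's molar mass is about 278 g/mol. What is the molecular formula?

mol C = 12.31 g CO₂ ÷ 44.009 g/mol = 0.27972 mol
mol H = 2 × 4.199 g H₂O ÷ 18.015 g/mol = 0.46617 mol
mass O = 4.327 − (3.3597 + 0.46990) = 0.49744 g → mol O = 0.49744 ÷ 15.999 = 0.031092 mol
Divide by the smallest (0.031092 mol): C 8.996, H 14.993, O 1.000
Empirical formula: C9H15O
Empirical-formula mass = 139.22 g/mol; 278 ÷ 139.22 ≈ 2, so the molecular formula is C18H30O2.

C18H30O2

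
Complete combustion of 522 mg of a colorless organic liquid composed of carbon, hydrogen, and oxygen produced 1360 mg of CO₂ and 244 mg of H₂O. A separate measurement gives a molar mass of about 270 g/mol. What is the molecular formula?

mol C = 1.36 g CO₂ ÷ 44.009 g/mol = 0.03090 mol
mol H = 2 × 0.244 g H₂O ÷ 18.015 g/mol = 0.02709 mol
mass O = 0.522 − (0.3712 + 0.02731) = 0.1235 g → mol O = 0.1235 ÷ 15.999 = 0.007721 mol
Divide by the smallest (0.007721 mol): C 4.003, H 3.509, O 1.000
Multiplying each by 2 gives whole numbers: C 8.01, H 7.02, O 2.00
Empirical formula: C8H7O2
Empirical-formula mass = 135.14 g/mol; 270 ÷ 135.14 ≈ 2, so the molecular formula is C16H14O4.

C16H14O4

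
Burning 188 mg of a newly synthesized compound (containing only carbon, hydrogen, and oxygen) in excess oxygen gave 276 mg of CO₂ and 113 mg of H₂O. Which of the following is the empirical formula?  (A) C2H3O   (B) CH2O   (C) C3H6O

mol C = 0.276 g CO₂ ÷ 44.009 g/mol = 0.006271 mol
mol H = 2 × 0.113 g H₂O ÷ 18.015 g/mol = 0.01255 mol
mass O = 0.188 − (0.07533 + 0.01265) = 0.1000 g → mol O = 0.1000 ÷ 15.999 = 0.006252 mol
Divide by the smallest (0.006252 mol): C 1.003, H 2.007, O 1.000

(B) CH2O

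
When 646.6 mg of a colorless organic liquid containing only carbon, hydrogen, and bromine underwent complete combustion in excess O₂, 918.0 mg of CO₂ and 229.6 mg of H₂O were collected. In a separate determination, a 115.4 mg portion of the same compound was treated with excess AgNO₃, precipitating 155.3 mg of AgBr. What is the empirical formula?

mol C = 0.9180 g CO₂ ÷ 44.009 g/mol = 0.020859 mol
mol H = 2 × 0.2296 g H₂O ÷ 18.015 g/mol = 0.025490 mol
From the AgBr data: mol Br per gram of compound = (0.1553 ÷ 187.772) ÷ 0.1154 = 0.0071670 mol/g, so in the 0.6466 g combustion sample mol Br = 0.0046342 mol
Divide by the smallest (0.0046342 mol): C 4.501, H 5.500, Br 1.000
Multiplying each by 2 gives whole numbers: C 9.00, H 11.00, Br 2.00

C9H11Br2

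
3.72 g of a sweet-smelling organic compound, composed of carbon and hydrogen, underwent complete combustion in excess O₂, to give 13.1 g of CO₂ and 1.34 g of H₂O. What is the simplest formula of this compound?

C2H

mol C = 13.1 g CO₂ ÷ 44.009 g/mol = 0.2977 mol
mol H = 2 × 1.34 g H₂O ÷ 18.015 g/mol = 0.1488 mol
Divide by the smallest (0.1488 mol): C 2.001, H 1.000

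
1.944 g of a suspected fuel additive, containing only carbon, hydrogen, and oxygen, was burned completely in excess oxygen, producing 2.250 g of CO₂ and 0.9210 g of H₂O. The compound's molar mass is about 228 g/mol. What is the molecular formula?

C6H12O9

mol C = 2.250 g CO₂ ÷ 44.009 g/mol = 0.051126 mol
mol H = 2 × 0.9210 g H₂O ÷ 18.015 g/mol = 0.10225 mol
mass O = 1.944 − (0.61407 + 0.10307) = 1.2269 g → mol O = 1.2269 ÷ 15.999 = 0.076684 mol
Divide by the smallest (0.051126 mol): C 1.000, H 2.000, O 1.500
Multiplying each by 2 gives whole numbers: C 2.00, H 4.00, O 3.00
Empirical formula: C2H4O3
Empirical-formula mass = 76.05 g/mol; 228 ÷ 76.05 ≈ 3, so the molecular formula is C6H12O9.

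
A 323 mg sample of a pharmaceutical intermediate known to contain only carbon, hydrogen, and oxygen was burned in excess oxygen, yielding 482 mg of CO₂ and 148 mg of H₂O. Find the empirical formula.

mol C = 0.482 g CO₂ ÷ 44.009 g/mol = 0.01095 mol
mol H = 2 × 0.148 g H₂O ÷ 18.015 g/mol = 0.01643 mol
mass O = 0.323 − (0.1315 + 0.01656) = 0.1749 g → mol O = 0.1749 ÷ 15.999 = 0.01093 mol
Divide by the smallest (0.01093 mol): C 1.002, H 1.503, O 1.000
Multiplying each by 2 gives whole numbers: C 2.00, H 3.01, O 2.00

C2H3O2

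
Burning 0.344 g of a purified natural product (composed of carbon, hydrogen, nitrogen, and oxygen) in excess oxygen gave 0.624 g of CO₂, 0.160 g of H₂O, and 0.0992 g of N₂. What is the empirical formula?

mol C = 0.624 g CO₂ ÷ 44.009 g/mol = 0.01418 mol
mol H = 2 × 0.160 g H₂O ÷ 18.015 g/mol = 0.01776 mol
mol N = 2 × 0.0992 g N₂ ÷ 28.014 g/mol = 0.007082 mol
mass O = 0.344 − (0.1703 + 0.01791 + 0.09920) = 0.05659 g → mol O = 0.05659 ÷ 15.999 = 0.003537 mol
Divide by the smallest (0.003537 mol): C 4.008, H 5.022, N 2.002, O 1.000

C4H5N2O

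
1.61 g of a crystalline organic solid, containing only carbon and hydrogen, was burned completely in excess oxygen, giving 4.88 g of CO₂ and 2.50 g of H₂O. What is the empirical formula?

mol C = 4.88 g CO₂ ÷ 44.009 g/mol = 0.1109 mol
mol H = 2 × 2.50 g H₂O ÷ 18.015 g/mol = 0.2775 mol
Divide by the smallest (0.1109 mol): C 1.000, H 2.503
Multiplying each by 2 gives whole numbers: C 2.00, H 5.01

C2H5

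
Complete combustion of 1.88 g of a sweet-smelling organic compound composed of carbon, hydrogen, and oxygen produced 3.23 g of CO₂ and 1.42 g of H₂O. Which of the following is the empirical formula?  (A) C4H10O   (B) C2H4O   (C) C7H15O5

mol C = 3.23 g CO₂ ÷ 44.009 g/mol = 0.07339 mol
mol H = 2 × 1.42 g H₂O ÷ 18.015 g/mol = 0.1576 mol
mass O = 1.88 − (0.8815 + 0.1589) = 0.8396 g → mol O = 0.8396 ÷ 15.999 = 0.05248 mol
Divide by the smallest (0.05248 mol): C 1.399, H 3.004, O 1.000
Multiplying each by 5 gives whole numbers: C 6.99, H 15.02, O 5.00

(C) C7H15O5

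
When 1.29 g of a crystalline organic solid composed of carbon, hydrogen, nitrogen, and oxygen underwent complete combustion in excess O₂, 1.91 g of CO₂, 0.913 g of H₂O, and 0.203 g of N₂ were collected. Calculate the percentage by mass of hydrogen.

mol C = 1.91 g CO₂ ÷ 44.009 g/mol = 0.04340 mol
mol H = 2 × 0.913 g H₂O ÷ 18.015 g/mol = 0.1014 mol
mol N = 2 × 0.203 g N₂ ÷ 28.014 g/mol = 0.01449 mol
mass O = 1.29 − (0.5213 + 0.1022 + 0.2030) = 0.4635 g → mol O = 0.4635 ÷ 15.999 = 0.02897 mol
mass % H = 0.1022 g ÷ 1.29 g × 100%

7.9%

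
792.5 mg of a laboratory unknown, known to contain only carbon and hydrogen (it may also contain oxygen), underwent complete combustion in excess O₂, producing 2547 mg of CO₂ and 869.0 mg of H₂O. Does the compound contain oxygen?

mol C = 2.547 g CO₂ ÷ 44.009 g/mol = 0.057875 mol
mol H = 2 × 0.8690 g H₂O ÷ 18.015 g/mol = 0.096475 mol
C and H together account for 0.79238 g — essentially the entire 0.7925 g sample — so the compound contains no oxygen.

no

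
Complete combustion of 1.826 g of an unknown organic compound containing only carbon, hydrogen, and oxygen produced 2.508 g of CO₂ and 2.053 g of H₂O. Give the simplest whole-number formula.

CH4O

mol C = 2.508 g CO₂ ÷ 44.009 g/mol = 0.056988 mol
mol H = 2 × 2.053 g H₂O ÷ 18.015 g/mol = 0.22792 mol
mass O = 1.826 − (0.68449 + 0.22974) = 0.91177 g → mol O = 0.91177 ÷ 15.999 = 0.056989 mol
Divide by the smallest (0.056988 mol): C 1.000, H 3.999, O 1.000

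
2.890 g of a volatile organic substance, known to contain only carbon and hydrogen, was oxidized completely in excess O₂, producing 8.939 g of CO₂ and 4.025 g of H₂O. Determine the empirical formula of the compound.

mol C = 8.939 g CO₂ ÷ 44.009 g/mol = 0.20312 mol
mol H = 2 × 4.025 g H₂O ÷ 18.015 g/mol = 0.44685 mol
Divide by the smallest (0.20312 mol): C 1.000, H 2.200
Multiplying each by 5 gives whole numbers: C 5.00, H 11.00

C5H11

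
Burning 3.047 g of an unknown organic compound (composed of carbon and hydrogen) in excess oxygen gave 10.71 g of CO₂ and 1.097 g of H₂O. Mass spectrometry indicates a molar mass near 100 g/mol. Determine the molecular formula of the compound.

C8H4

mol C = 10.71 g CO₂ ÷ 44.009 g/mol = 0.24336 mol
mol H = 2 × 1.097 g H₂O ÷ 18.015 g/mol = 0.12179 mol
Divide by the smallest (0.12179 mol): C 1.998, H 1.000
Empirical formula: C2H
Empirical-formula mass = 25.03 g/mol; 100 ÷ 25.03 ≈ 4, so the molecular formula is C8H4.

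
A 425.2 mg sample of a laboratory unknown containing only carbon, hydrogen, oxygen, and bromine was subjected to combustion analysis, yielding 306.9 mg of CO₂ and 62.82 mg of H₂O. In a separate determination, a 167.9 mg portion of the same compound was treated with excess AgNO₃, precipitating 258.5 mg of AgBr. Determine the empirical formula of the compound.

C2H2BrO

mol C = 0.3069 g CO₂ ÷ 44.009 g/mol = 0.0069736 mol
mol H = 2 × 0.06282 g H₂O ÷ 18.015 g/mol = 0.0069742 mol
From the AgBr data: mol Br per gram of compound = (0.2585 ÷ 187.772) ÷ 0.1679 = 0.0081993 mol/g, so in the 0.4252 g combustion sample mol Br = 0.0034864 mol
mass O = 0.4252 − (0.083760 + 0.0070300 + 0.27857) = 0.055836 g → mol O = 0.055836 ÷ 15.999 = 0.0034900 mol
Divide by the smallest (0.0034864 mol): C 2.000, H 2.000, Br 1.000, O 1.001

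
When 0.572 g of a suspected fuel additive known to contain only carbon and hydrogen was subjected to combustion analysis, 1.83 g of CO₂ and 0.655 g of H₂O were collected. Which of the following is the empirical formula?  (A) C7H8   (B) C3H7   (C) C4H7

(C) C4H7

mol C = 1.83 g CO₂ ÷ 44.009 g/mol = 0.04158 mol
mol H = 2 × 0.655 g H₂O ÷ 18.015 g/mol = 0.07272 mol
Divide by the smallest (0.04158 mol): C 1.000, H 1.749
Multiplying each by 4 gives whole numbers: C 4.00, H 6.99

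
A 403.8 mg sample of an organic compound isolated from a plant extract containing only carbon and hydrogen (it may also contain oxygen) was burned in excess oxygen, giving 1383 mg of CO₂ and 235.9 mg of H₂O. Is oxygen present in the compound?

no

mol C = 1.383 g CO₂ ÷ 44.009 g/mol = 0.031425 mol
mol H = 2 × 0.2359 g H₂O ÷ 18.015 g/mol = 0.026189 mol
C and H together account for 0.40385 g — essentially the entire 0.4038 g sample — so the compound contains no oxygen.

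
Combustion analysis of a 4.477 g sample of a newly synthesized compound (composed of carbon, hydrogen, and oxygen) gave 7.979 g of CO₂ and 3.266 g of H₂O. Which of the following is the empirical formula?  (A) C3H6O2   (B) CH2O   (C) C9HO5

(A) C3H6O2

mol C = 7.979 g CO₂ ÷ 44.009 g/mol = 0.18130 mol
mol H = 2 × 3.266 g H₂O ÷ 18.015 g/mol = 0.36259 mol
mass O = 4.477 − (2.1776 + 0.36549) = 1.9339 g → mol O = 1.9339 ÷ 15.999 = 0.12087 mol
Divide by the smallest (0.12087 mol): C 1.500, H 3.000, O 1.000
Multiplying each by 2 gives whole numbers: C 3.00, H 6.00, O 2.00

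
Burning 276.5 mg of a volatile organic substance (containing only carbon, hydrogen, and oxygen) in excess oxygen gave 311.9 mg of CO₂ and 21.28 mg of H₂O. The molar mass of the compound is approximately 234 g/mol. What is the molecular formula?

mol C = 0.3119 g CO₂ ÷ 44.009 g/mol = 0.0070872 mol
mol H = 2 × 0.02128 g H₂O ÷ 18.015 g/mol = 0.0023625 mol
mass O = 0.2765 − (0.085124 + 0.0023814) = 0.18899 g → mol O = 0.18899 ÷ 15.999 = 0.011813 mol
Divide by the smallest (0.0023625 mol): C 3.000, H 1.000, O 5.000
Empirical formula: C3HO5
Empirical-formula mass = 117.04 g/mol; 234 ÷ 117.04 ≈ 2, so the molecular formula is C6H2O10.

C6H2O10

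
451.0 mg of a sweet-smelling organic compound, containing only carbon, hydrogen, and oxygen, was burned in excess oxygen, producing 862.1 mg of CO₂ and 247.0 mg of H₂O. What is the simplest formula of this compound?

C5H7O3

mol C = 0.8621 g CO₂ ÷ 44.009 g/mol = 0.019589 mol
mol H = 2 × 0.2470 g H₂O ÷ 18.015 g/mol = 0.027422 mol
mass O = 0.4510 − (0.23529 + 0.027641) = 0.18807 g → mol O = 0.18807 ÷ 15.999 = 0.011755 mol
Divide by the smallest (0.011755 mol): C 1.666, H 2.333, O 1.000
Multiplying each by 3 gives whole numbers: C 5.00, H 7.00, O 3.00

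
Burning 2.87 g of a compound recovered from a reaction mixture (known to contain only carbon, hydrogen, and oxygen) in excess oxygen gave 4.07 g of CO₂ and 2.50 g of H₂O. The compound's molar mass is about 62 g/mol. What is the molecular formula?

mol C = 4.07 g CO₂ ÷ 44.009 g/mol = 0.09248 mol
mol H = 2 × 2.50 g H₂O ÷ 18.015 g/mol = 0.2775 mol
mass O = 2.87 − (1.111 + 0.2798) = 1.479 g → mol O = 1.479 ÷ 15.999 = 0.09247 mol
Divide by the smallest (0.09247 mol): C 1.000, H 3.001, O 1.000
Empirical formula: CH3O
Empirical-formula mass = 31.03 g/mol; 62 ÷ 31.03 ≈ 2, so the molecular formula is C2H6O2.

C2H6O2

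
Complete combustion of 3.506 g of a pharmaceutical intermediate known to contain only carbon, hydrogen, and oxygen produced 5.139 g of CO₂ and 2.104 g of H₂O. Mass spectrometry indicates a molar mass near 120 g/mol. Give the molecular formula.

C4H8O4

mol C = 5.139 g CO₂ ÷ 44.009 g/mol = 0.11677 mol
mol H = 2 × 2.104 g H₂O ÷ 18.015 g/mol = 0.23358 mol
mass O = 3.506 − (1.4025 + 0.23545) = 1.8680 g → mol O = 1.8680 ÷ 15.999 = 0.11676 mol
Divide by the smallest (0.11676 mol): C 1.000, H 2.001, O 1.000
Empirical formula: CH2O
Empirical-formula mass = 30.03 g/mol; 120 ÷ 30.03 ≈ 4, so the molecular formula is C4H8O4.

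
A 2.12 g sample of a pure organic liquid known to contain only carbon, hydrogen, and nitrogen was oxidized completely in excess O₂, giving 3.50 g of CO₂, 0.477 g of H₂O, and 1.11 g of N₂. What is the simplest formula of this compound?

C3H2N3

mol C = 3.50 g CO₂ ÷ 44.009 g/mol = 0.07953 mol
mol H = 2 × 0.477 g H₂O ÷ 18.015 g/mol = 0.05296 mol
mol N = 2 × 1.11 g N₂ ÷ 28.014 g/mol = 0.07925 mol
Divide by the smallest (0.05296 mol): C 1.502, H 1.000, N 1.496
Multiplying each by 2 gives whole numbers: C 3.00, H 2.00, N 2.99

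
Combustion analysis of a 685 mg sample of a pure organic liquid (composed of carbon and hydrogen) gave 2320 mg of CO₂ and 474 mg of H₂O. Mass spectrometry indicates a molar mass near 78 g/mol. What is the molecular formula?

C6H6

mol C = 2.32 g CO₂ ÷ 44.009 g/mol = 0.05272 mol
mol H = 2 × 0.474 g H₂O ÷ 18.015 g/mol = 0.05262 mol
Divide by the smallest (0.05262 mol): C 1.002, H 1.000
Empirical formula: CH
Empirical-formula mass = 13.02 g/mol; 78 ÷ 13.02 ≈ 6, so the molecular formula is C6H6.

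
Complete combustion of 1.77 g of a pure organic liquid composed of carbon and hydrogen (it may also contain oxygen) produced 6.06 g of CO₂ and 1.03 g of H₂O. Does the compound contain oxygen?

no

mol C = 6.06 g CO₂ ÷ 44.009 g/mol = 0.1377 mol
mol H = 2 × 1.03 g H₂O ÷ 18.015 g/mol = 0.1143 mol
C and H together account for 1.769 g — essentially the entire 1.77 g sample — so the compound contains no oxygen.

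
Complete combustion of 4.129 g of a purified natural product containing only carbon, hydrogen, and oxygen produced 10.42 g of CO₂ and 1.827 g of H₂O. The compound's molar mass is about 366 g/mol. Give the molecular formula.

C21H18O6

mol C = 10.42 g CO₂ ÷ 44.009 g/mol = 0.23677 mol
mol H = 2 × 1.827 g H₂O ÷ 18.015 g/mol = 0.20283 mol
mass O = 4.129 − (2.8438 + 0.20445) = 1.0807 g → mol O = 1.0807 ÷ 15.999 = 0.067548 mol
Divide by the smallest (0.067548 mol): C 3.505, H 3.003, O 1.000
Multiplying each by 2 gives whole numbers: C 7.01, H 6.01, O 2.00
Empirical formula: C7H6O2
Empirical-formula mass = 122.12 g/mol; 366 ÷ 122.12 ≈ 3, so the molecular formula is C21H18O6.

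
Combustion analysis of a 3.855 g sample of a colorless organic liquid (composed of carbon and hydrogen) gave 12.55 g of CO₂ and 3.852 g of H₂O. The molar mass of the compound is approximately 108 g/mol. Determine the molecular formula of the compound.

mol C = 12.55 g CO₂ ÷ 44.009 g/mol = 0.28517 mol
mol H = 2 × 3.852 g H₂O ÷ 18.015 g/mol = 0.42764 mol
Divide by the smallest (0.28517 mol): C 1.000, H 1.500
Multiplying each by 2 gives whole numbers: C 2.00, H 3.00
Empirical formula: C2H3
Empirical-formula mass = 27.05 g/mol; 108 ÷ 27.05 ≈ 4, so the molecular formula is C8H12.

C8H12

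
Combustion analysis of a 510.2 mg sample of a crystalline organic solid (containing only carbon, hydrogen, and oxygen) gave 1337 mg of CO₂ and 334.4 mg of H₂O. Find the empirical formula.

C9H11O2

mol C = 1.337 g CO₂ ÷ 44.009 g/mol = 0.030380 mol
mol H = 2 × 0.3344 g H₂O ÷ 18.015 g/mol = 0.037125 mol
mass O = 0.5102 − (0.36490 + 0.037422) = 0.10788 g → mol O = 0.10788 ÷ 15.999 = 0.0067431 mol
Divide by the smallest (0.0067431 mol): C 4.505, H 5.506, O 1.000
Multiplying each by 2 gives whole numbers: C 9.01, H 11.01, O 2.00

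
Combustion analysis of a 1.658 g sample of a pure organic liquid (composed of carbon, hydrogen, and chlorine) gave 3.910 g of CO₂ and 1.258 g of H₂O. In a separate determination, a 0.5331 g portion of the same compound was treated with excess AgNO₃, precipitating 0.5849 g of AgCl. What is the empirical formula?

C7H11Cl

mol C = 3.910 g CO₂ ÷ 44.009 g/mol = 0.088845 mol
mol H = 2 × 1.258 g H₂O ÷ 18.015 g/mol = 0.13966 mol
From the AgCl data: mol Cl per gram of compound = (0.5849 ÷ 143.318) ÷ 0.5331 = 0.0076555 mol/g, so in the 1.658 g combustion sample mol Cl = 0.012693 mol
Divide by the smallest (0.012693 mol): C 7.000, H 11.003, Cl 1.000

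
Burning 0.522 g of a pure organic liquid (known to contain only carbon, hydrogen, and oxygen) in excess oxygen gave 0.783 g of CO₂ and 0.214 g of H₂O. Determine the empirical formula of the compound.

mol C = 0.783 g CO₂ ÷ 44.009 g/mol = 0.01779 mol
mol H = 2 × 0.214 g H₂O ÷ 18.015 g/mol = 0.02376 mol
mass O = 0.522 − (0.2137 + 0.02395) = 0.2844 g → mol O = 0.2844 ÷ 15.999 = 0.01777 mol
Divide by the smallest (0.01777 mol): C 1.001, H 1.337, O 1.000
Multiplying each by 3 gives whole numbers: C 3.00, H 4.01, O 3.00

C3H4O3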